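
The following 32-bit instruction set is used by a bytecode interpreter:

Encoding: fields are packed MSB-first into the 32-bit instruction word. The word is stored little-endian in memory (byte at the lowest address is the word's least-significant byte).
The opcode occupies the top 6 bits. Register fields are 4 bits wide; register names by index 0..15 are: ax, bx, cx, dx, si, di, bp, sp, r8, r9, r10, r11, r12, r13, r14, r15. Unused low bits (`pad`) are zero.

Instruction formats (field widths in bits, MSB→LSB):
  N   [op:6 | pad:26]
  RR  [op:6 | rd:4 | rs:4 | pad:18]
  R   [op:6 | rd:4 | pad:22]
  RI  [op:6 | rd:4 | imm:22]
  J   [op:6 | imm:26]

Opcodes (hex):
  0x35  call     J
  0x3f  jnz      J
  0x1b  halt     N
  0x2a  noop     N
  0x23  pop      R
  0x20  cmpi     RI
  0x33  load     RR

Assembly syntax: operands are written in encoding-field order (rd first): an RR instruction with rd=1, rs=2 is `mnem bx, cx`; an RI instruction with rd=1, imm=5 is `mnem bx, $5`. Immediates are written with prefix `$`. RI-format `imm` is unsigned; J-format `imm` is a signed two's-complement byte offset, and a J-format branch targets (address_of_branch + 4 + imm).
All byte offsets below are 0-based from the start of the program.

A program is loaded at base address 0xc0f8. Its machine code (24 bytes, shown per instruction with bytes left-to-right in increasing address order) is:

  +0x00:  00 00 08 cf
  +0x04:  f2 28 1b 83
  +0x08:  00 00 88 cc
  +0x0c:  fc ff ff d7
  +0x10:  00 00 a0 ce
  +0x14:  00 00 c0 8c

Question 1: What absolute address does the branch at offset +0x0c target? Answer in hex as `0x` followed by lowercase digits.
[0c] fc ff ff d7 → 0xd7fffffc
  opcode bits[31:26]=0x35: call/J
  [25:0] imm=67108860 (s26→-4) = $-4
  target = base 0xc0f8 + off 0x0c + 4 + imm -4 = 0xc104

0xc104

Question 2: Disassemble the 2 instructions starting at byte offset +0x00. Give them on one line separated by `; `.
off 0x00: read 00 00 08 cf as little → 0xcf080000
  op=0xcf080000>>26=0x33 ⇒ load (RR)
  rd: (w>>22)&0xf=0xc → r12
  rs: (w>>18)&0xf=0x2 → cx
off 0x04: read f2 28 1b 83 as little → 0x831b28f2
  op=0x831b28f2>>26=0x20 ⇒ cmpi (RI)
  rd: (w>>22)&0xf=0xc → r12
  imm: (w>>0)&0x3fffff=0x1b28f2 → $1779954

load r12, cx; cmpi r12, $1779954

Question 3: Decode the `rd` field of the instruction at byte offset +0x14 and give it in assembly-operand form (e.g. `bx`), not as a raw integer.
+0x14: 00 00 c0 8c ⇒ word 0x8cc00000 (little)
  top 6b → 0x23 → pop [R]
  rd@[25:22]=0x3 ⇒ dx

dx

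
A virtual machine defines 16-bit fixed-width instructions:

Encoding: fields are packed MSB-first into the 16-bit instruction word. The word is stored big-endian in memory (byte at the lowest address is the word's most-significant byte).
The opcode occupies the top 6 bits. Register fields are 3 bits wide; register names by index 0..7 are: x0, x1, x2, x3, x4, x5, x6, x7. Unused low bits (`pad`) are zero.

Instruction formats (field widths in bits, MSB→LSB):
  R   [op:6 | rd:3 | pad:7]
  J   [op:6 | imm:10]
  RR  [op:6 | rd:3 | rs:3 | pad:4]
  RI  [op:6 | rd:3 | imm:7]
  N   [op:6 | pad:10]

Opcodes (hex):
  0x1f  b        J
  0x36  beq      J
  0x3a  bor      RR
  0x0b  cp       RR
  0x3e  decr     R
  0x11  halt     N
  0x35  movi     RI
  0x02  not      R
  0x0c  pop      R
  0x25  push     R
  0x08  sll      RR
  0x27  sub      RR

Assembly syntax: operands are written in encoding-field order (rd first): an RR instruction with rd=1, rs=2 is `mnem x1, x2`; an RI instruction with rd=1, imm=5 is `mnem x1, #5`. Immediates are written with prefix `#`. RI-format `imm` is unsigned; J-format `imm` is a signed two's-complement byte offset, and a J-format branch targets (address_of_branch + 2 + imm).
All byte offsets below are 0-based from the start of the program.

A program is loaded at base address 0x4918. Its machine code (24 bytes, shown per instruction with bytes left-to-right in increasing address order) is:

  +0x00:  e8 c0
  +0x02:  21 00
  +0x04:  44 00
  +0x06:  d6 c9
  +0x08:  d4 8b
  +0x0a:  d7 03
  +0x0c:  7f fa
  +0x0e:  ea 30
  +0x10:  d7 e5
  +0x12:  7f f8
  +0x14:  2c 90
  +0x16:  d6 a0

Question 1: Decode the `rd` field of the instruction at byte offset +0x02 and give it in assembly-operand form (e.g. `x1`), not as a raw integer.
[02] 21 00 → 0x2100
  op=0x2100>>10=0x8 ⇒ sll (RR)
  [9:7] rd=2 = x2
  [6:4] rs=0 = x0

x2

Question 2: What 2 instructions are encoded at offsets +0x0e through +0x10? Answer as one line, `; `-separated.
off 0x0e: read ea 30 as big → 0xea30
  op=0xea30>>10=0x3a ⇒ bor (RR)
  [9:7] rd=4 = x4
  [6:4] rs=3 = x3
off 0x10: read d7 e5 as big → 0xd7e5
  op=0xd7e5>>10=0x35 ⇒ movi (RI)
  [9:7] rd=7 = x7
  [6:0] imm=101 = #101

bor x4, x3; movi x7, #101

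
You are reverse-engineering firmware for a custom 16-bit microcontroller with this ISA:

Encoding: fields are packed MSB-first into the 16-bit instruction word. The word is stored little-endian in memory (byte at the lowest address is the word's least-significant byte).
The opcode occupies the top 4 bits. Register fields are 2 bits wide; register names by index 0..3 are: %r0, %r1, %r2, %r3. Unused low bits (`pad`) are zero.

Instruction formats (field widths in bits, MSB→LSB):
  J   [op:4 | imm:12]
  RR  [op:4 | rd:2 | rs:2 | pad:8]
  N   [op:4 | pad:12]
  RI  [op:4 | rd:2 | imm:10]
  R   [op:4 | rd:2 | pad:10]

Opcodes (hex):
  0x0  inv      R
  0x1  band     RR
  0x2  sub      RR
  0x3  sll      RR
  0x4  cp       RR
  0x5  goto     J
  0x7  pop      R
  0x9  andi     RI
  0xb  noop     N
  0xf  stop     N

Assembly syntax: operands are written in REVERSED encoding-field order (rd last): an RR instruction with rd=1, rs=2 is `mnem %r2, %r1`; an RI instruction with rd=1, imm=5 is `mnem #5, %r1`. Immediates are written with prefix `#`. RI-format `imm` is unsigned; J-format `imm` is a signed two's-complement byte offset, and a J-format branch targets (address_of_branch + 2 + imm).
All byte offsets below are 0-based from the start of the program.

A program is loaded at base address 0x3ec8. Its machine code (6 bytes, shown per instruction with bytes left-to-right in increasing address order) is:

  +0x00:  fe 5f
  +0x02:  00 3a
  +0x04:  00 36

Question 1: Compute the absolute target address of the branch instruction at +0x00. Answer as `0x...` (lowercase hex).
@+00  little-endian(fe 5f) = 0x5ffe
  top 4b → 0x5 → goto [J]
  imm@[11:0]=0xffe (s12→-2) ⇒ #-2
  target = base 0x3ec8 + off 0x00 + 2 + imm -2 = 0x3ec8

0x3ec8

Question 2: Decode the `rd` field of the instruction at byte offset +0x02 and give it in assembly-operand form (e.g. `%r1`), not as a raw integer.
%r2

off 0x02: read 00 3a as little → 0x3a00
  top 4b → 0x3 → sll [RR]
  rd@[11:10]=0x2 ⇒ %r2
  rs@[9:8]=0x2 ⇒ %r2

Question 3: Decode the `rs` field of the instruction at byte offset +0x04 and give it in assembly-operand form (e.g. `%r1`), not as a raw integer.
@+04  little-endian(00 36) = 0x3600
  top 4b → 0x3 → sll [RR]
  rd@[11:10]=0x1 ⇒ %r1
  rs@[9:8]=0x2 ⇒ %r2

%r2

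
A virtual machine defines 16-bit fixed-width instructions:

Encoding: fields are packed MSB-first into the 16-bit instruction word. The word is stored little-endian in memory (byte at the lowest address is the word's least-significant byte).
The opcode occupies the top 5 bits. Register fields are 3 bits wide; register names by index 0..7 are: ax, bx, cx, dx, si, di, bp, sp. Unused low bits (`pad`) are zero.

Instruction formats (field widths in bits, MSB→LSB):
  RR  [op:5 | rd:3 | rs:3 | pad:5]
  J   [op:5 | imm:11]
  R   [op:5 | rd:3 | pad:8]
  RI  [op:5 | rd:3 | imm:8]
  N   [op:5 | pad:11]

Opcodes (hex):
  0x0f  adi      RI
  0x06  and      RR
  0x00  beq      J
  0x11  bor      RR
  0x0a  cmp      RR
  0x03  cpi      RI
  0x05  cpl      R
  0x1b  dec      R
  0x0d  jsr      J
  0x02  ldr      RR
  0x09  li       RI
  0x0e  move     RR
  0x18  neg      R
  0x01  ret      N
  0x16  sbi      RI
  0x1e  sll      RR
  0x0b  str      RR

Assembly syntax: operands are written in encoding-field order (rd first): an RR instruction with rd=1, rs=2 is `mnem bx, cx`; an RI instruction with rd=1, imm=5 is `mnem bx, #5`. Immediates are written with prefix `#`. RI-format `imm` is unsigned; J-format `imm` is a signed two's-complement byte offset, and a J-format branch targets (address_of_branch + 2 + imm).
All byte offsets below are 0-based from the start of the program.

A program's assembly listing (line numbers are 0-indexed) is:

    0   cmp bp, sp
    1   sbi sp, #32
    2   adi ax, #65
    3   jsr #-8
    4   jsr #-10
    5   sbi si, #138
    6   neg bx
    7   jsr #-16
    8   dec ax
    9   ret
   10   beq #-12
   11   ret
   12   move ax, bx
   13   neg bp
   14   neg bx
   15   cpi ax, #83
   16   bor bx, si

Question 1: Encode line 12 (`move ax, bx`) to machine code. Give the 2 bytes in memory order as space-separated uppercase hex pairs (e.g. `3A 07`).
20 70

L12: move op=0xe:5|rd=0:3|rs=1:3|pad=0:5 ⇒ 0x7020 ⇒ little 20 70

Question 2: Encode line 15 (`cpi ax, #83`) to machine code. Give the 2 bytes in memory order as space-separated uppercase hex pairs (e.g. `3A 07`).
53 18

line 15 (cpi): pack op=0x3:5|rd=0:3|imm=83:8 = 0x1853; little→ 53 18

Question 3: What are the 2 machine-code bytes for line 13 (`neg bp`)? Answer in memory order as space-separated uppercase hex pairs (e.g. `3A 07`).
line 13 (neg): pack op=0x18:5|rd=6:3|pad=0:8 = 0xc600; little→ 00 c6

00 C6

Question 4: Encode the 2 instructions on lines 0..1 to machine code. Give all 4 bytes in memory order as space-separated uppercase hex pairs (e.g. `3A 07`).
0. cmp fields op=0xa:5|rd=6:3|rs=7:3|pad=0:5 → word 56e0h → e0 56
1. sbi fields op=0x16:5|rd=7:3|imm=32:8 → word b720h → 20 b7

E0 56 20 B7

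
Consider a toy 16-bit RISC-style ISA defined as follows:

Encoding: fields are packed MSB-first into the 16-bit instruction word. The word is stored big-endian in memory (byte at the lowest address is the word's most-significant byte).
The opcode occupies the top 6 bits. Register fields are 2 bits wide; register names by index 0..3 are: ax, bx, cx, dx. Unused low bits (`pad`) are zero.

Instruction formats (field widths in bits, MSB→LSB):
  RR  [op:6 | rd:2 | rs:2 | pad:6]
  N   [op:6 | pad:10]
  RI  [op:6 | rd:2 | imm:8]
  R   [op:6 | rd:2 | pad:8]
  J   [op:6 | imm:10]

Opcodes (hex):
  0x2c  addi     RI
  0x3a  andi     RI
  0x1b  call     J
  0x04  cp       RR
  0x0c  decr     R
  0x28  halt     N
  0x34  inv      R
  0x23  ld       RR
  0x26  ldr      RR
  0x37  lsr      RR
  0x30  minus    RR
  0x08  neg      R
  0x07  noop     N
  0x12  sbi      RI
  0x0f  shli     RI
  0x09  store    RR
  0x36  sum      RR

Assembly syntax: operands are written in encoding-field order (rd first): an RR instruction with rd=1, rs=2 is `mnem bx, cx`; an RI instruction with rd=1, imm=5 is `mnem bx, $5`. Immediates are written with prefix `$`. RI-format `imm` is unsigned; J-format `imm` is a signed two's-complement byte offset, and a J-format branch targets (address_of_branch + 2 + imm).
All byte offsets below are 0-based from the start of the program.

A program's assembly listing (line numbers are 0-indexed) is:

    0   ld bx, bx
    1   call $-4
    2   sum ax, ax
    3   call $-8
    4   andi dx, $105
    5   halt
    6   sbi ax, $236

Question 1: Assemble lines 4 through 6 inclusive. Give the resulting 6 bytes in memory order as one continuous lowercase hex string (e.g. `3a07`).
4. andi fields op=0x3a:6|rd=3:2|imm=105:8 → word eb69h → eb 69
5. halt fields op=0x28:6|pad=0:10 → word a000h → a0 00
6. sbi fields op=0x12:6|rd=0:2|imm=236:8 → word 48ech → 48 ec

eb69a00048ec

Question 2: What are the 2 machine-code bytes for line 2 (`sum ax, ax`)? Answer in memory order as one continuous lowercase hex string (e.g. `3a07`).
d800

2. sum fields op=0x36:6|rd=0:2|rs=0:2|pad=0:6 → word d800h → d8 00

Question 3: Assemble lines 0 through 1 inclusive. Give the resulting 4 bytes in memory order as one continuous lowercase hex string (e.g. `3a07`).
L0: ld op=0x23:6|rd=1:2|rs=1:2|pad=0:6 ⇒ 0x8d40 ⇒ big 8d 40
L1: call op=0x1b:6|imm=-4:10 ⇒ 0x6ffc ⇒ big 6f fc

8d406ffc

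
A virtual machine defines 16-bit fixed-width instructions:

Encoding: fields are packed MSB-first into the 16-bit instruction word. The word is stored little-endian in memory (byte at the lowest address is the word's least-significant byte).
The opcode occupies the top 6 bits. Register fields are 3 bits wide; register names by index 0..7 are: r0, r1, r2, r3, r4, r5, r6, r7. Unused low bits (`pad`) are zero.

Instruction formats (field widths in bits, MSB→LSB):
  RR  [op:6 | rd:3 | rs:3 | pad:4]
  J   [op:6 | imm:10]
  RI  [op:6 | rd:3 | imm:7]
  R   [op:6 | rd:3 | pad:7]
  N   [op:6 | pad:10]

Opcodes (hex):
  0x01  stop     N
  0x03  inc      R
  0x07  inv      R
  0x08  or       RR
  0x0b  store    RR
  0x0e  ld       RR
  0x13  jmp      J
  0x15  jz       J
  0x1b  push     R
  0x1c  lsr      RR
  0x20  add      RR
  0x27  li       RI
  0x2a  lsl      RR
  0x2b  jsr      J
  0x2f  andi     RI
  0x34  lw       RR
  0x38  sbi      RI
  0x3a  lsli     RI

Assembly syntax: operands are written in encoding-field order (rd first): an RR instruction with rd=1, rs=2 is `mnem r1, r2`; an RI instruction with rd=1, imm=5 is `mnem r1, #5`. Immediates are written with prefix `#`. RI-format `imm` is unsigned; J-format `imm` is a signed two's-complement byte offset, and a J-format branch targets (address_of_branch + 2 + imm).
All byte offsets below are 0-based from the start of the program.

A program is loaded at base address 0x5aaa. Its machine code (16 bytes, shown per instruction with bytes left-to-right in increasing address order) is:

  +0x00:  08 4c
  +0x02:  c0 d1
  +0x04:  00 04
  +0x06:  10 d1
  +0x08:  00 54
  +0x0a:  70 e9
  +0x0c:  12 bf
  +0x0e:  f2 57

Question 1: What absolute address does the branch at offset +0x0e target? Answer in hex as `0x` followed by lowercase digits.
+0x0e: f2 57 ⇒ word 0x57f2 (little)
  op=0x57f2>>10=0x15 ⇒ jz (J)
  imm@[9:0]=0x3f2 (s10→-14) ⇒ #-14
  target = base 0x5aaa + off 0x0e + 2 + imm -14 = 0x5aac

0x5aac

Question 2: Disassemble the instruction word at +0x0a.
lsli r2, #112

+0x0a: 70 e9 ⇒ word 0xe970 (little)
  opcode bits[15:10]=0x3a: lsli/RI
  [9:7] rd=2 = r2
  [6:0] imm=112 = #112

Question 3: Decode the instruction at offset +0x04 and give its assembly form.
off 0x04: read 00 04 as little → 0x0400
  top 6b → 0x1 → stop [N]

stop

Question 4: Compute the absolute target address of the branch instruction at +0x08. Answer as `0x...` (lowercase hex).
0x5ab4

off 0x08: read 00 54 as little → 0x5400
  opcode bits[15:10]=0x15: jz/J
  imm: (w>>0)&0x3ff=0x0 → #0
  target = base 0x5aaa + off 0x08 + 2 + imm 0 = 0x5ab4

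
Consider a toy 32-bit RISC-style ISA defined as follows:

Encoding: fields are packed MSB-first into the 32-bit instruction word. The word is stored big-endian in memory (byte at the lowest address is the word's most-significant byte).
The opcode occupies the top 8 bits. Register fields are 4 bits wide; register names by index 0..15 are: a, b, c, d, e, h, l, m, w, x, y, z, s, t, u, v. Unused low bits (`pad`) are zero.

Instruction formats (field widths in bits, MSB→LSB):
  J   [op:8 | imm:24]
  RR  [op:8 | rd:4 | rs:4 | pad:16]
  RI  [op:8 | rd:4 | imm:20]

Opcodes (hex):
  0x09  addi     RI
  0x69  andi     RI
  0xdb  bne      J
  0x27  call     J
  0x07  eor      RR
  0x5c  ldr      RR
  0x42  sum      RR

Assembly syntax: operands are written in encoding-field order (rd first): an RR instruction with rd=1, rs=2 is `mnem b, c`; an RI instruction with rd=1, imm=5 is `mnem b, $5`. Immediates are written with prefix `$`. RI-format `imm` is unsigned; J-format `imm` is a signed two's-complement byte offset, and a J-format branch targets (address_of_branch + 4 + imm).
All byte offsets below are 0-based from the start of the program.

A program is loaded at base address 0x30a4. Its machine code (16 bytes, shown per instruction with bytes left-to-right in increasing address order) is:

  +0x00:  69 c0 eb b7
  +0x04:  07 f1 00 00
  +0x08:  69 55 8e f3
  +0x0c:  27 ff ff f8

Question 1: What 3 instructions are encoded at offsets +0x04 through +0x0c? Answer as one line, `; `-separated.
off 0x04: read 07 f1 00 00 as big → 0x07f10000
  opcode bits[31:24]=0x7: eor/RR
  rd@[23:20]=0xf ⇒ v
  rs@[19:16]=0x1 ⇒ b
off 0x08: read 69 55 8e f3 as big → 0x69558ef3
  opcode bits[31:24]=0x69: andi/RI
  rd@[23:20]=0x5 ⇒ h
  imm@[19:0]=0x58ef3 ⇒ $364275
off 0x0c: read 27 ff ff f8 as big → 0x27fffff8
  opcode bits[31:24]=0x27: call/J
  imm@[23:0]=0xfffff8 (s24→-8) ⇒ $-8

eor v, b; andi h, $364275; call $-8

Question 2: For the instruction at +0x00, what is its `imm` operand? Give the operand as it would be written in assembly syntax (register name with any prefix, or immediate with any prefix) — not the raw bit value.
$60343

off 0x00: read 69 c0 eb b7 as big → 0x69c0ebb7
  top 8b → 0x69 → andi [RI]
  rd@[23:20]=0xc ⇒ s
  imm@[19:0]=0xebb7 ⇒ $60343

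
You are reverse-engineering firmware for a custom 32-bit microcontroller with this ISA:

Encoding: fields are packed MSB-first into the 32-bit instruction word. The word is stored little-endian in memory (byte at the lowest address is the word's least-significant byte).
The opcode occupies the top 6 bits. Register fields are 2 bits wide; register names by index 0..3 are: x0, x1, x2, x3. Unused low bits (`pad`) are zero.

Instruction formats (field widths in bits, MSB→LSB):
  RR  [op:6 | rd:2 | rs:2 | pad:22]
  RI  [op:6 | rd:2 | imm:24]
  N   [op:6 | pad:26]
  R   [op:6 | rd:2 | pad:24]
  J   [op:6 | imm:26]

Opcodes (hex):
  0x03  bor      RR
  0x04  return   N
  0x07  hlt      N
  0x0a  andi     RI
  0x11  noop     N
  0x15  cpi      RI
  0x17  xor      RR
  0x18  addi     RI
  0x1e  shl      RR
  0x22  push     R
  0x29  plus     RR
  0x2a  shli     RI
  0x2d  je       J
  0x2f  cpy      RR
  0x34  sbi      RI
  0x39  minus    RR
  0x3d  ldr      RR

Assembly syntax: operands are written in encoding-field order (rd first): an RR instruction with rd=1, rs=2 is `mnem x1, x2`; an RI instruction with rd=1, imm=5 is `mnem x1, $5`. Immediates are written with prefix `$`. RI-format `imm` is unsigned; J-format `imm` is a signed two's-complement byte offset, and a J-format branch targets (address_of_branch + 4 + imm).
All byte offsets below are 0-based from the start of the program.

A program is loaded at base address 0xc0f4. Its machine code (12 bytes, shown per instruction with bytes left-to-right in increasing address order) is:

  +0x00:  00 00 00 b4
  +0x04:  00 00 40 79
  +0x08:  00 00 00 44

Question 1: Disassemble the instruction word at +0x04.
shl x1, x1

[04] 00 00 40 79 → 0x79400000
  op=0x79400000>>26=0x1e ⇒ shl (RR)
  rd@[25:24]=0x1 ⇒ x1
  rs@[23:22]=0x1 ⇒ x1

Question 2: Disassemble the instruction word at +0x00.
je $0

off 0x00: read 00 00 00 b4 as little → 0xb4000000
  op=0xb4000000>>26=0x2d ⇒ je (J)
  [25:0] imm=0 = $0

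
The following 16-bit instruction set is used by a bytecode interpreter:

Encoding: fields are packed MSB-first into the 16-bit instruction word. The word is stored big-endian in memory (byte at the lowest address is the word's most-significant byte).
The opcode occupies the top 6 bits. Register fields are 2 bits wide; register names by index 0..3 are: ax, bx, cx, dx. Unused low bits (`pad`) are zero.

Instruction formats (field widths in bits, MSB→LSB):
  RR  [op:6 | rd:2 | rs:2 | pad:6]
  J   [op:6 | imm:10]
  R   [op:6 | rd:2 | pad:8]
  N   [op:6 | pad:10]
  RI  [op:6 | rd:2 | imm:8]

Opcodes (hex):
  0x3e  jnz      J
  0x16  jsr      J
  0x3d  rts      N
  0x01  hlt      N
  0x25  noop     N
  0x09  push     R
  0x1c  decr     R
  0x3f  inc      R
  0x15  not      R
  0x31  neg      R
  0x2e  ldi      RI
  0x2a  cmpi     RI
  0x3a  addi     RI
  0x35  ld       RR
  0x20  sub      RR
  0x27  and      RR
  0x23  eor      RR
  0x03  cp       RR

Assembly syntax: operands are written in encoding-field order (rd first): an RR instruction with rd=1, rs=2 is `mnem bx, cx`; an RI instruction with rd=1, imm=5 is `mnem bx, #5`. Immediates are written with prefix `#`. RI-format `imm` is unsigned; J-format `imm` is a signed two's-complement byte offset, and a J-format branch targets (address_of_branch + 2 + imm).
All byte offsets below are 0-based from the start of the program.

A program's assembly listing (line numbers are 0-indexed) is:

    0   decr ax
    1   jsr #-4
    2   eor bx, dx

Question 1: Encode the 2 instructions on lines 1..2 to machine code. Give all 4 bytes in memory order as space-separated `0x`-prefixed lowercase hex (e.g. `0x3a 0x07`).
0x5b 0xfc 0x8d 0xc0

1. jsr fields op=0x16:6|imm=-4:10 → word 5bfch → 5b fc
2. eor fields op=0x23:6|rd=1:2|rs=3:2|pad=0:6 → word 8dc0h → 8d c0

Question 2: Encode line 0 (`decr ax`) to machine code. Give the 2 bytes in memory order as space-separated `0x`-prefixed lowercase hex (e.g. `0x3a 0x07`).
line 0 (decr): pack op=0x1c:6|rd=0:2|pad=0:8 = 0x7000; big→ 70 00

0x70 0x00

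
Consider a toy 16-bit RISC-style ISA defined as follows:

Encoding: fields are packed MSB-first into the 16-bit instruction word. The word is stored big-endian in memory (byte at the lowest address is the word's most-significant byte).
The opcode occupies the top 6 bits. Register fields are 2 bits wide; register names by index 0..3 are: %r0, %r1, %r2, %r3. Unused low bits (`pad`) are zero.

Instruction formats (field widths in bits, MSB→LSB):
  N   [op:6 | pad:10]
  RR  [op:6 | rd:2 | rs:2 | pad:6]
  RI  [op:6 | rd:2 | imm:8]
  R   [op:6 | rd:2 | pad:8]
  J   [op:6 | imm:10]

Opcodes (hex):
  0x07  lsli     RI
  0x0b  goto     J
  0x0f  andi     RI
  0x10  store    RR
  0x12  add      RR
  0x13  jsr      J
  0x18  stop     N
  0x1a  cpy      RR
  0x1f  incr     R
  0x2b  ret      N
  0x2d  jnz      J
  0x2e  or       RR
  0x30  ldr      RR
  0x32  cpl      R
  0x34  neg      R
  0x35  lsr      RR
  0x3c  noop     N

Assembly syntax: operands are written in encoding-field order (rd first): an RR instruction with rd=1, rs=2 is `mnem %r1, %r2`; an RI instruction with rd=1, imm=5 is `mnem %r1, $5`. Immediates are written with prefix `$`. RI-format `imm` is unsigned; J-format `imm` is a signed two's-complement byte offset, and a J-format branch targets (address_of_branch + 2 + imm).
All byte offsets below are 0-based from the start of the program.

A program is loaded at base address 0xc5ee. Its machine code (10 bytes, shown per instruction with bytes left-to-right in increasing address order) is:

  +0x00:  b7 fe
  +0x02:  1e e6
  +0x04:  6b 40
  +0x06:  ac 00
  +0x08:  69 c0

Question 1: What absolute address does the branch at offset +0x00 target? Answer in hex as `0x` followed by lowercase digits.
0xc5ee

off 0x00: read b7 fe as big → 0xb7fe
  opcode bits[15:10]=0x2d: jnz/J
  imm: (w>>0)&0x3ff=0x3fe (s10→-2) → $-2
  target = base 0xc5ee + off 0x00 + 2 + imm -2 = 0xc5ee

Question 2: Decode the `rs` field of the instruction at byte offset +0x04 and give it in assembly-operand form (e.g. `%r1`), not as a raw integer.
%r1

off 0x04: read 6b 40 as big → 0x6b40
  top 6b → 0x1a → cpy [RR]
  [9:8] rd=3 = %r3
  [7:6] rs=1 = %r1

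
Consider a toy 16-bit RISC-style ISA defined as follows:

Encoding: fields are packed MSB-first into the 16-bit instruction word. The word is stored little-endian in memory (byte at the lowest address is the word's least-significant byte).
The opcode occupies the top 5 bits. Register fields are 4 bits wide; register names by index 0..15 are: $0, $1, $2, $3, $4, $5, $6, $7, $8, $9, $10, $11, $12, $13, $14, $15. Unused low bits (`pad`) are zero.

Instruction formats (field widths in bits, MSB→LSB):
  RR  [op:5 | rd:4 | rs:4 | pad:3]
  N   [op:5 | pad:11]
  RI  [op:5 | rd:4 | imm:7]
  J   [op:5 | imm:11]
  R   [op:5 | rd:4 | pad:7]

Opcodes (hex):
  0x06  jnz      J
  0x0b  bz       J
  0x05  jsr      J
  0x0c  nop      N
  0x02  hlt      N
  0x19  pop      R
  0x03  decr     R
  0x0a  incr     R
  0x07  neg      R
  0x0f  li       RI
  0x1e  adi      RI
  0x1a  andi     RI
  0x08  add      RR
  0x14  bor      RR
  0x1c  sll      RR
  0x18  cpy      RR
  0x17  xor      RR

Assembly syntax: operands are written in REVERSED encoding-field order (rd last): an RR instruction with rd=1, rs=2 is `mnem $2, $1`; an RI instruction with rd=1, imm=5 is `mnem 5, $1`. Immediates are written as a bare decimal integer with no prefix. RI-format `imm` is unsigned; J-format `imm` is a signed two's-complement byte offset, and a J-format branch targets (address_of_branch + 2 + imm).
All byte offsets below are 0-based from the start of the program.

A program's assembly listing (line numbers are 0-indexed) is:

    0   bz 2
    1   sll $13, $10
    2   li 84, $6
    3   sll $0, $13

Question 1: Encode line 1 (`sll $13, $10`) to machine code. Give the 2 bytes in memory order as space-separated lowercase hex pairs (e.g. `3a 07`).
L1: sll op=0x1c:5|rd=10:4|rs=13:4|pad=0:3 ⇒ 0xe568 ⇒ little 68 e5

68 e5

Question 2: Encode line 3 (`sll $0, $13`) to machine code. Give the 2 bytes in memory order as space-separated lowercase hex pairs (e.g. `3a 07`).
L3: sll op=0x1c:5|rd=13:4|rs=0:4|pad=0:3 ⇒ 0xe680 ⇒ little 80 e6

80 e6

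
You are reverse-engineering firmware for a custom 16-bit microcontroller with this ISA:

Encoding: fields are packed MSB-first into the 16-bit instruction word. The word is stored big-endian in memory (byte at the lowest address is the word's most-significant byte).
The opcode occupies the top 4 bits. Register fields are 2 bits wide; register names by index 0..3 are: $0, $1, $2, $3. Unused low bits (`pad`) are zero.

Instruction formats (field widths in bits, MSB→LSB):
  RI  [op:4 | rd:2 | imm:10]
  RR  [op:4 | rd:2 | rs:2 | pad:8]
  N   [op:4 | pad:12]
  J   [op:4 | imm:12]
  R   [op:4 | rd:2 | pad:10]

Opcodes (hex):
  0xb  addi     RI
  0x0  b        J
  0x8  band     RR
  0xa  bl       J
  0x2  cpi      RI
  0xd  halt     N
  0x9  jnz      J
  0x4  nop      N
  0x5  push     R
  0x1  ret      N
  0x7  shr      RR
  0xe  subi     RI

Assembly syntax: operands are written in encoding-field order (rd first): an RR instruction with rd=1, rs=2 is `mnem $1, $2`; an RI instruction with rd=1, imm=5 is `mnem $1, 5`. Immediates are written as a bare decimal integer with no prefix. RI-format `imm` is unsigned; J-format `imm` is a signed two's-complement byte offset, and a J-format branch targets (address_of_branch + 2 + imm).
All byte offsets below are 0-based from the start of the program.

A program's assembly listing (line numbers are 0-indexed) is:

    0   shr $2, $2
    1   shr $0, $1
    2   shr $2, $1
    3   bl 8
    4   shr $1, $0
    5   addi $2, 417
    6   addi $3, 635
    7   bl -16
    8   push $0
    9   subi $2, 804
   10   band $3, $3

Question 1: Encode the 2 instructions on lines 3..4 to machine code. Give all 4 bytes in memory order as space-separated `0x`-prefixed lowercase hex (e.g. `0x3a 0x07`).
line 3 (bl): pack op=0xa:4|imm=8:12 = 0xa008; big→ a0 08
line 4 (shr): pack op=0x7:4|rd=1:2|rs=0:2|pad=0:8 = 0x7400; big→ 74 00

0xa0 0x08 0x74 0x00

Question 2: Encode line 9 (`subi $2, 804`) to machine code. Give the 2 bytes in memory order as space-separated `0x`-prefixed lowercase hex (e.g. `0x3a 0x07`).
line 9 (subi): pack op=0xe:4|rd=2:2|imm=804:10 = 0xeb24; big→ eb 24

0xeb 0x24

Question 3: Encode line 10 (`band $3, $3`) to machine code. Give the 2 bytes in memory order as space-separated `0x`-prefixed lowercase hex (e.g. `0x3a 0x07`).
L10: band op=0x8:4|rd=3:2|rs=3:2|pad=0:8 ⇒ 0x8f00 ⇒ big 8f 00

0x8f 0x00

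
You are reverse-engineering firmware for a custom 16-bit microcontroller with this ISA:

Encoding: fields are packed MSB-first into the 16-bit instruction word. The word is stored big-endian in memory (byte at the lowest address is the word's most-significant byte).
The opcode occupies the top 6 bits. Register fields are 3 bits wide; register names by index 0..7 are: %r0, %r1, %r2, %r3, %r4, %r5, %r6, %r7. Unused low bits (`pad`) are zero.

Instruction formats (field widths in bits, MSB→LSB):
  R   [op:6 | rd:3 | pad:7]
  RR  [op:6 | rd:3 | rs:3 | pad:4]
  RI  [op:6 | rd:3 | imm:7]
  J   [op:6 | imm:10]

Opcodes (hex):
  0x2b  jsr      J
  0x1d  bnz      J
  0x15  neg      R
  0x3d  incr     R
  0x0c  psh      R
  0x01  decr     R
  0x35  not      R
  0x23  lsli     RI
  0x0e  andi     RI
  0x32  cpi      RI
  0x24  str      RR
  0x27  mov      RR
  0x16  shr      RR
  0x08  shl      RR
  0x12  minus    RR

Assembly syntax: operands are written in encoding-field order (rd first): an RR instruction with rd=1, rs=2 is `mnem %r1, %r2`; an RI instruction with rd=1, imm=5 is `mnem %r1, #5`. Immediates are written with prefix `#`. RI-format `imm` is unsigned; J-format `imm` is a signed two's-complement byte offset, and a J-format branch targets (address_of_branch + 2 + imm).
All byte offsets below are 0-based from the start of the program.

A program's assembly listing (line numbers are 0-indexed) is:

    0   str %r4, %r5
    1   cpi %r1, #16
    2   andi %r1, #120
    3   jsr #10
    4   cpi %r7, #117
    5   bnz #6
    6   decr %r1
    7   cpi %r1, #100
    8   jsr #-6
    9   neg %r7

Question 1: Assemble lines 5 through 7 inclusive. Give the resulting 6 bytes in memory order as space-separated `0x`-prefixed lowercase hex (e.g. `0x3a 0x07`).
0x74 0x06 0x04 0x80 0xc8 0xe4

5. bnz fields op=0x1d:6|imm=6:10 → word 7406h → 74 06
6. decr fields op=0x1:6|rd=1:3|pad=0:7 → word 0480h → 04 80
7. cpi fields op=0x32:6|rd=1:3|imm=100:7 → word c8e4h → c8 e4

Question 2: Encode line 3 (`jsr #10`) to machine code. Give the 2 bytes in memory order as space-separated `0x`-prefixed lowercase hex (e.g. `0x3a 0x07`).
L3: jsr op=0x2b:6|imm=10:10 ⇒ 0xac0a ⇒ big ac 0a

0xac 0x0a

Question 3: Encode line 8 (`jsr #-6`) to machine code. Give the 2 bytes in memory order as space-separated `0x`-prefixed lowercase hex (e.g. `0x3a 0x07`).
0xaf 0xfa

L8: jsr op=0x2b:6|imm=-6:10 ⇒ 0xaffa ⇒ big af fa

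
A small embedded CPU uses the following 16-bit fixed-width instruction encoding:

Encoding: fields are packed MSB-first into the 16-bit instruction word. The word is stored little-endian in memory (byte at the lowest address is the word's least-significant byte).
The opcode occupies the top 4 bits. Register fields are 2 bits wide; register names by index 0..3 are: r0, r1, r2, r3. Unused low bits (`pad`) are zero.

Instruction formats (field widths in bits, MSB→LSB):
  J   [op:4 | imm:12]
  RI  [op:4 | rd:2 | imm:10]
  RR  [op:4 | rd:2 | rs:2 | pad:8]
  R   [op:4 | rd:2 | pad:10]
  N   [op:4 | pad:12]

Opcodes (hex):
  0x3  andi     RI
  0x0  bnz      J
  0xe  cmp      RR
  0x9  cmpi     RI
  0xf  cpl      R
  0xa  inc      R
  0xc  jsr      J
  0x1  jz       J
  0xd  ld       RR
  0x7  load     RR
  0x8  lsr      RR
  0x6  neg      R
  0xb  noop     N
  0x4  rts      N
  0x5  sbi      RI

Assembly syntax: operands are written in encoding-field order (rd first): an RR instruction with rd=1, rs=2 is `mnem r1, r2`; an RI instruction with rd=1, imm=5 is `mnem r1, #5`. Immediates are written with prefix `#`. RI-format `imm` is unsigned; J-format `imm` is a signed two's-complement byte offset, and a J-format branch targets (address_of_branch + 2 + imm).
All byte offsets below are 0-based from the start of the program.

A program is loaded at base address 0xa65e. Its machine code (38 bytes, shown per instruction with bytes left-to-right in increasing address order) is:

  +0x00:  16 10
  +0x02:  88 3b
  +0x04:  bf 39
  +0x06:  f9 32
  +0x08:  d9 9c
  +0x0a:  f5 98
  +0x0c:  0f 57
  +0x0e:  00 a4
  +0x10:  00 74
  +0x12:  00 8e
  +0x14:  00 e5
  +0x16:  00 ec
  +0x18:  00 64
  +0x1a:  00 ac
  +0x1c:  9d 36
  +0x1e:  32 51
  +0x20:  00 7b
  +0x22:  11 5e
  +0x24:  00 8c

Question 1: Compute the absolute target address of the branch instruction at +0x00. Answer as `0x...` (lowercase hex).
+0x00: 16 10 ⇒ word 0x1016 (little)
  op=0x1016>>12=0x1 ⇒ jz (J)
  [11:0] imm=22 = #22
  target = base 0xa65e + off 0x00 + 2 + imm 22 = 0xa676

0xa676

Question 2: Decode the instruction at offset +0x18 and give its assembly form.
+0x18: 00 64 ⇒ word 0x6400 (little)
  opcode bits[15:12]=0x6: neg/R
  [11:10] rd=1 = r1

neg r1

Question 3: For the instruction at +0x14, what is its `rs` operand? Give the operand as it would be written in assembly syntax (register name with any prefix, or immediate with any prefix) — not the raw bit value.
off 0x14: read 00 e5 as little → 0xe500
  op=0xe500>>12=0xe ⇒ cmp (RR)
  rd@[11:10]=0x1 ⇒ r1
  rs@[9:8]=0x1 ⇒ r1

r1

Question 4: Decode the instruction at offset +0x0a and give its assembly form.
cmpi r2, #245

@+0a  little-endian(f5 98) = 0x98f5
  op=0x98f5>>12=0x9 ⇒ cmpi (RI)
  rd@[11:10]=0x2 ⇒ r2
  imm@[9:0]=0xf5 ⇒ #245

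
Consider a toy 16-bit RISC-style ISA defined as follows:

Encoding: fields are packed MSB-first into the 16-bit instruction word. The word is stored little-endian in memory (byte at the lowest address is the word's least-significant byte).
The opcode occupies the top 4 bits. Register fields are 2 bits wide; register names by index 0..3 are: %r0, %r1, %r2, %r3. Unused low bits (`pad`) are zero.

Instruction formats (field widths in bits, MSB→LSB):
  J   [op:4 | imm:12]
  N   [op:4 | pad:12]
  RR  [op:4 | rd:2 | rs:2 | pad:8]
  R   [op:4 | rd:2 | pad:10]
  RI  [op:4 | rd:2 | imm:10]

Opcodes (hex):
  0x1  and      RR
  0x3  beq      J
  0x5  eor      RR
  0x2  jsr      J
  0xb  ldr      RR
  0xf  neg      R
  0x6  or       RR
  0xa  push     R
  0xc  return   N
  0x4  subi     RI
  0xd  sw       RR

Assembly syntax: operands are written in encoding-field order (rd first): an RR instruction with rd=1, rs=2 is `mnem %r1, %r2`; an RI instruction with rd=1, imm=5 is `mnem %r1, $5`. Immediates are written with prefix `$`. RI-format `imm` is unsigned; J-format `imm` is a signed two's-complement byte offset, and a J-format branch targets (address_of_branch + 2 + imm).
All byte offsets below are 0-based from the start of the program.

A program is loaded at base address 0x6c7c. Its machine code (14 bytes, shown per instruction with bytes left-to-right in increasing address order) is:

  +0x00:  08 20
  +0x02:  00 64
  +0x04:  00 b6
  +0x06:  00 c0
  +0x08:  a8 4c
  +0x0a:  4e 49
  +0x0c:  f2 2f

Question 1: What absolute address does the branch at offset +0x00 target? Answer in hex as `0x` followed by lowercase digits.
0x6c86

off 0x00: read 08 20 as little → 0x2008
  op=0x2008>>12=0x2 ⇒ jsr (J)
  [11:0] imm=8 = $8
  target = base 0x6c7c + off 0x00 + 2 + imm 8 = 0x6c86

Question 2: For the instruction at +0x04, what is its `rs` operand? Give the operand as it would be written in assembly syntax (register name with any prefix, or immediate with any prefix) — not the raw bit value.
[04] 00 b6 → 0xb600
  top 4b → 0xb → ldr [RR]
  rd@[11:10]=0x1 ⇒ %r1
  rs@[9:8]=0x2 ⇒ %r2

%r2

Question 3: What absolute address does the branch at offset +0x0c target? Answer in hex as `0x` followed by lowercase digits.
0x6c7c

[0c] f2 2f → 0x2ff2
  op=0x2ff2>>12=0x2 ⇒ jsr (J)
  [11:0] imm=4082 (s12→-14) = $-14
  target = base 0x6c7c + off 0x0c + 2 + imm -14 = 0x6c7c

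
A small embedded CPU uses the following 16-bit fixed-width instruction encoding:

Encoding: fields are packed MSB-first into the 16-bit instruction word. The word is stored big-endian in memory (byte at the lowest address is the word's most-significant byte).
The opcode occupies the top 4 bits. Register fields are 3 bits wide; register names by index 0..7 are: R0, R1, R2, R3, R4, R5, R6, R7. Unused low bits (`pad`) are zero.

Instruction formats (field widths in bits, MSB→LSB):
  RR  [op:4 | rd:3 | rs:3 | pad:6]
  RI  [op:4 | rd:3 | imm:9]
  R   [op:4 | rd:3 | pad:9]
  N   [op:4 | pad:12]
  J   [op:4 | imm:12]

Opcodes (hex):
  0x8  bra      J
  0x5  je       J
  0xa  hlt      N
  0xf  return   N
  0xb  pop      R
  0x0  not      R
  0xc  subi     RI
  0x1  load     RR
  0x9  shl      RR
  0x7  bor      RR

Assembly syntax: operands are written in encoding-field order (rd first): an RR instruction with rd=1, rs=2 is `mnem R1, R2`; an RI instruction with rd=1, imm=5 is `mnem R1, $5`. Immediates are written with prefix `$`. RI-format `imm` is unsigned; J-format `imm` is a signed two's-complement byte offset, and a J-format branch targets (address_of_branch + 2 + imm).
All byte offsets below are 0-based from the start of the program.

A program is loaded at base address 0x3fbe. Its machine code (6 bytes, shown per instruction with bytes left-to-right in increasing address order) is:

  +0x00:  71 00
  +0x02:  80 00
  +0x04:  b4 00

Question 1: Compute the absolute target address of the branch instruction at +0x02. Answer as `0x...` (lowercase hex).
0x3fc2

off 0x02: read 80 00 as big → 0x8000
  top 4b → 0x8 → bra [J]
  [11:0] imm=0 = $0
  target = base 0x3fbe + off 0x02 + 2 + imm 0 = 0x3fc2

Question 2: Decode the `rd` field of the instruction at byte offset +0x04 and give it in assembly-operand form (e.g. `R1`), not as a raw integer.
R2

@+04  big-endian(b4 00) = 0xb400
  op=0xb400>>12=0xb ⇒ pop (R)
  [11:9] rd=2 = R2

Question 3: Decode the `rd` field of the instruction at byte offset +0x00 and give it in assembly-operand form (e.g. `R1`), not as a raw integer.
+0x00: 71 00 ⇒ word 0x7100 (big)
  top 4b → 0x7 → bor [RR]
  rd: (w>>9)&0x7=0x0 → R0
  rs: (w>>6)&0x7=0x4 → R4

R0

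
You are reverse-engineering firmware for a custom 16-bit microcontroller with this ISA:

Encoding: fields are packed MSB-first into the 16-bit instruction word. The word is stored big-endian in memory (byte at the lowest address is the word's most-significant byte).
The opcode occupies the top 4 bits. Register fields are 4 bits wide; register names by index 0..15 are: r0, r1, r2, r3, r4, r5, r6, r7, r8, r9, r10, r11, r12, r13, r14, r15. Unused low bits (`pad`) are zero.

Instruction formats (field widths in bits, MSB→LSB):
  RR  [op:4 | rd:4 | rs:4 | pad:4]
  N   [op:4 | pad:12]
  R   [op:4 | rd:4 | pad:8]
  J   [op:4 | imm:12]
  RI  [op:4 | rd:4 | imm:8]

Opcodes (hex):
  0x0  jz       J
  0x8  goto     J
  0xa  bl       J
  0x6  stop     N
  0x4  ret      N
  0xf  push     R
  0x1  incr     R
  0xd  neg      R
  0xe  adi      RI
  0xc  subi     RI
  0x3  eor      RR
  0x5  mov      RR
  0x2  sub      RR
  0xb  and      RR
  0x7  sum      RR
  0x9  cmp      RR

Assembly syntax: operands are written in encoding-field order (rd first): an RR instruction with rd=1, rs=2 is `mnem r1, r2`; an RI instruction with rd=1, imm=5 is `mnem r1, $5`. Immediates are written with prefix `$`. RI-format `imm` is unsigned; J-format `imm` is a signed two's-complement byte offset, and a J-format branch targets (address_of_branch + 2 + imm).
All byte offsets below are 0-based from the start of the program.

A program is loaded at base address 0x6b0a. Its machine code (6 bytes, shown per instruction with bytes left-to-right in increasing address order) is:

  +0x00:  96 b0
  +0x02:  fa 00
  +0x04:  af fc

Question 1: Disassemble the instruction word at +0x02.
push r10

[02] fa 00 → 0xfa00
  op=0xfa00>>12=0xf ⇒ push (R)
  rd: (w>>8)&0xf=0xa → r10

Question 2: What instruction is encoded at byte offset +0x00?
cmp r6, r11

[00] 96 b0 → 0x96b0
  op=0x96b0>>12=0x9 ⇒ cmp (RR)
  rd@[11:8]=0x6 ⇒ r6
  rs@[7:4]=0xb ⇒ r11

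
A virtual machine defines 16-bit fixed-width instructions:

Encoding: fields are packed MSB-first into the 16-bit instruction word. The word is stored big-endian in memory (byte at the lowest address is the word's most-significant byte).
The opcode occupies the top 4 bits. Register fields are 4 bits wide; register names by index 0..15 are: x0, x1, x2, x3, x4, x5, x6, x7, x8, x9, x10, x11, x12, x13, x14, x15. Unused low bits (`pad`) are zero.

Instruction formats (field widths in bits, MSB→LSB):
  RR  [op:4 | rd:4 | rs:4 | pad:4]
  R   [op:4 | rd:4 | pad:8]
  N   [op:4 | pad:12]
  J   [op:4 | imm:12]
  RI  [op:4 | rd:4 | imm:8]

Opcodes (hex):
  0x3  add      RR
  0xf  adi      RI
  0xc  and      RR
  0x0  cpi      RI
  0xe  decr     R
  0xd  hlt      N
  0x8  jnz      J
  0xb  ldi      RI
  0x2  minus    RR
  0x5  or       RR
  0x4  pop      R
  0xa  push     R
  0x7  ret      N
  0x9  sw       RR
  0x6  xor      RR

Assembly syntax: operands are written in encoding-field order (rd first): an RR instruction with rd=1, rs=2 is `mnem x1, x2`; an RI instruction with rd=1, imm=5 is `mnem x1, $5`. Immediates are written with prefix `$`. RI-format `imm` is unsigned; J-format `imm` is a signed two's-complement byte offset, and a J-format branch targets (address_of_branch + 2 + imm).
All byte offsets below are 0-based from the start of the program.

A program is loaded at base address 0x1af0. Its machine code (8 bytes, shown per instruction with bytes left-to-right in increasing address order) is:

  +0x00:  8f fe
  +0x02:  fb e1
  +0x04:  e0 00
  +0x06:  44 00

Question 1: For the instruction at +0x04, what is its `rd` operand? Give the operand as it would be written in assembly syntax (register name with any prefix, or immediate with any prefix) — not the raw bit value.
[04] e0 00 → 0xe000
  top 4b → 0xe → decr [R]
  [11:8] rd=0 = x0

x0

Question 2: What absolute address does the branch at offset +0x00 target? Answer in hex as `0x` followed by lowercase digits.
@+00  big-endian(8f fe) = 0x8ffe
  op=0x8ffe>>12=0x8 ⇒ jnz (J)
  imm@[11:0]=0xffe (s12→-2) ⇒ $-2
  target = base 0x1af0 + off 0x00 + 2 + imm -2 = 0x1af0

0x1af0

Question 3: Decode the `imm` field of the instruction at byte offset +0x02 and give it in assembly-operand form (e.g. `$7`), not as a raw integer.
@+02  big-endian(fb e1) = 0xfbe1
  op=0xfbe1>>12=0xf ⇒ adi (RI)
  [11:8] rd=11 = x11
  [7:0] imm=225 = $225

$225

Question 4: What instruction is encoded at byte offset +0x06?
pop x4

+0x06: 44 00 ⇒ word 0x4400 (big)
  opcode bits[15:12]=0x4: pop/R
  rd@[11:8]=0x4 ⇒ x4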